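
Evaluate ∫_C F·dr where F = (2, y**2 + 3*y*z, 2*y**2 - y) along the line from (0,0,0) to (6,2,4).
112/3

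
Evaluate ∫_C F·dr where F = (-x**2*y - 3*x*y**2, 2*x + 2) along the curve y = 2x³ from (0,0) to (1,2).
31/6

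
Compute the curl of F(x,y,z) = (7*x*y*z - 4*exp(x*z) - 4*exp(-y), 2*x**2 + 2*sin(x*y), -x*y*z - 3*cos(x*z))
(-x*z, 7*x*y - 4*x*exp(x*z) + y*z - 3*z*sin(x*z), -7*x*z + 4*x + 2*y*cos(x*y) - 4*exp(-y))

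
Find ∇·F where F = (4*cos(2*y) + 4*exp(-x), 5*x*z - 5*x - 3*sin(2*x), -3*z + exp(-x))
-3 - 4*exp(-x)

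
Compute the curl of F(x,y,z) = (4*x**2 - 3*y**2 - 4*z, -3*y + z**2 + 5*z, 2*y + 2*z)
(-2*z - 3, -4, 6*y)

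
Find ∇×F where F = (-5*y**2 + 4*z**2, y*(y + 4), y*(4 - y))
(4 - 2*y, 8*z, 10*y)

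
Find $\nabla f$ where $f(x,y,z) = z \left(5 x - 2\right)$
(5*z, 0, 5*x - 2)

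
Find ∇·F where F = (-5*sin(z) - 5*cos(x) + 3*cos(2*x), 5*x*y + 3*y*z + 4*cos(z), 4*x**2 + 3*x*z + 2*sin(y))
8*x + 3*z + 5*sin(x) - 6*sin(2*x)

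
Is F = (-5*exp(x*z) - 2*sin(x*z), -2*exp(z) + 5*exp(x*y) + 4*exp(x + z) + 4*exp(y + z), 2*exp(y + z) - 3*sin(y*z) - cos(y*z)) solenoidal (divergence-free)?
No, ∇·F = 5*x*exp(x*y) + y*sin(y*z) - 3*y*cos(y*z) - 5*z*exp(x*z) - 2*z*cos(x*z) + 6*exp(y + z)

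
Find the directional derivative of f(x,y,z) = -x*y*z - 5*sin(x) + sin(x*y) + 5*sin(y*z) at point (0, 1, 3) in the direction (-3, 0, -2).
sqrt(13)*(21 - 10*cos(3))/13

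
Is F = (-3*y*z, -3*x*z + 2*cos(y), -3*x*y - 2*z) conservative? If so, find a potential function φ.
Yes, F is conservative. φ = -3*x*y*z - z**2 + 2*sin(y)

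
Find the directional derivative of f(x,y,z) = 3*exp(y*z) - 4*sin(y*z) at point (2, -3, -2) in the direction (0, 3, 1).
9*sqrt(10)*(-3*exp(6) + 4*cos(6))/10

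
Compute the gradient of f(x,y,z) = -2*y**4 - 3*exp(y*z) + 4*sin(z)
(0, -8*y**3 - 3*z*exp(y*z), -3*y*exp(y*z) + 4*cos(z))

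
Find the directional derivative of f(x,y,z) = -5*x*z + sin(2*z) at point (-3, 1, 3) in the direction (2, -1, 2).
4*cos(6)/3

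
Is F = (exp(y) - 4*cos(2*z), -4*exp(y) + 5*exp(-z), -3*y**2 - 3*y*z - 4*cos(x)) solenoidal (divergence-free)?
No, ∇·F = -3*y - 4*exp(y)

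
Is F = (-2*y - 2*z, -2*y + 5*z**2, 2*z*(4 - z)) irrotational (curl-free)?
No, ∇×F = (-10*z, -2, 2)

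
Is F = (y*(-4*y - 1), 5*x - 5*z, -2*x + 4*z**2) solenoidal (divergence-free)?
No, ∇·F = 8*z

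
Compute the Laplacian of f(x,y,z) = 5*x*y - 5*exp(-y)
-5*exp(-y)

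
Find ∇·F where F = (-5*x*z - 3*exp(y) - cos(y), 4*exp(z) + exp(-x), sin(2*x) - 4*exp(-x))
-5*z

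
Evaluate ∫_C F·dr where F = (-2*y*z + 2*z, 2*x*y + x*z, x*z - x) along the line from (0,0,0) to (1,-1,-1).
1/6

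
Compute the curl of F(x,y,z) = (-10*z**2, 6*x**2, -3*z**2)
(0, -20*z, 12*x)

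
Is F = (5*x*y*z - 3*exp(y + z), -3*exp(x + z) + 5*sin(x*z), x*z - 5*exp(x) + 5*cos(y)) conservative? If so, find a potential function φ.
No, ∇×F = (-5*x*cos(x*z) + 3*exp(x + z) - 5*sin(y), 5*x*y - z + 5*exp(x) - 3*exp(y + z), -5*x*z + 5*z*cos(x*z) - 3*exp(x + z) + 3*exp(y + z)) ≠ 0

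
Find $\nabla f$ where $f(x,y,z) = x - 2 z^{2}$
(1, 0, -4*z)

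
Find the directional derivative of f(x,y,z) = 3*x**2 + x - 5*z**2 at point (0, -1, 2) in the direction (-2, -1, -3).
29*sqrt(14)/7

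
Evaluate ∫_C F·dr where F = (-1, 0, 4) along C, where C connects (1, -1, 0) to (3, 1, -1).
-6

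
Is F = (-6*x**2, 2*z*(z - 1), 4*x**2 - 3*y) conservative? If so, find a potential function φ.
No, ∇×F = (-4*z - 1, -8*x, 0) ≠ 0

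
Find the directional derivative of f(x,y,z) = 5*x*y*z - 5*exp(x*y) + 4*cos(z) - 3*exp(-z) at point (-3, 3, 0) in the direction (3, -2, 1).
sqrt(14)*(-3*exp(9) - 75/14)*exp(-9)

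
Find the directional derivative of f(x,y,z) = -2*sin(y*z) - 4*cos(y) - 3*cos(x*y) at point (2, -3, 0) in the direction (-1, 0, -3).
-9*sqrt(10)*(sin(6) + 2)/10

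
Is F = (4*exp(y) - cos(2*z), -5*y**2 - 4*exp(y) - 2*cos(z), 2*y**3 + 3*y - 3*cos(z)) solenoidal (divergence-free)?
No, ∇·F = -10*y - 4*exp(y) + 3*sin(z)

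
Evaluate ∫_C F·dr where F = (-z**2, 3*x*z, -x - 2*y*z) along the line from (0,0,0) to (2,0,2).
-14/3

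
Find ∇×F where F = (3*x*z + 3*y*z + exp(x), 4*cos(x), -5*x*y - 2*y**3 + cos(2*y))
(-5*x - 6*y**2 - 2*sin(2*y), 3*x + 8*y, -3*z - 4*sin(x))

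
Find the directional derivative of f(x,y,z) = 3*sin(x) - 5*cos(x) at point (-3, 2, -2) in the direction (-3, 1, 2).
3*sqrt(14)*(5*sin(3) - 3*cos(3))/14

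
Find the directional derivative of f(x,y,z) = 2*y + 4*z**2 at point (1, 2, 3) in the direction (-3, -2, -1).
-2*sqrt(14)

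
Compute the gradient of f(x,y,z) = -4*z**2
(0, 0, -8*z)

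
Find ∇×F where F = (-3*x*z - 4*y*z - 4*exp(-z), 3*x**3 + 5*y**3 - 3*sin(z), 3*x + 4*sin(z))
(3*cos(z), -3*x - 4*y - 3 + 4*exp(-z), 9*x**2 + 4*z)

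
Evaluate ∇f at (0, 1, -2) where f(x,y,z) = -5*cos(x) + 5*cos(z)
(0, 0, 5*sin(2))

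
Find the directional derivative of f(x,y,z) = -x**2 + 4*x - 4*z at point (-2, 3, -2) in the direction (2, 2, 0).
4*sqrt(2)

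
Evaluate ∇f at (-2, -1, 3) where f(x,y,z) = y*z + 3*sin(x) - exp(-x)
(3*cos(2) + exp(2), 3, -1)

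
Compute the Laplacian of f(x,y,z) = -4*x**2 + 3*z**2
-2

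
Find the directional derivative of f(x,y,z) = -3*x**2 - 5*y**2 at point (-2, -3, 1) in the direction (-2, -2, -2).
-14*sqrt(3)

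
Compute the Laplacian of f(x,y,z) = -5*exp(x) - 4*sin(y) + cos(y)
-5*exp(x) + 4*sin(y) - cos(y)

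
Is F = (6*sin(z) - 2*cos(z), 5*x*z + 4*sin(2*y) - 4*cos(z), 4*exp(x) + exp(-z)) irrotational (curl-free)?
No, ∇×F = (-5*x - 4*sin(z), -4*exp(x) + 2*sin(z) + 6*cos(z), 5*z)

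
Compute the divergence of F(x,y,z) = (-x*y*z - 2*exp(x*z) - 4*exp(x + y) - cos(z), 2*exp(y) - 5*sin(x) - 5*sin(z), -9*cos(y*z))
-y*z + 9*y*sin(y*z) - 2*z*exp(x*z) + 2*exp(y) - 4*exp(x + y)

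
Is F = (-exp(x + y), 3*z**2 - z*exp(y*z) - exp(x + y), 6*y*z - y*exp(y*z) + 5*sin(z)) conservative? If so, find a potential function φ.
Yes, F is conservative. φ = 3*y*z**2 - exp(y*z) - exp(x + y) - 5*cos(z)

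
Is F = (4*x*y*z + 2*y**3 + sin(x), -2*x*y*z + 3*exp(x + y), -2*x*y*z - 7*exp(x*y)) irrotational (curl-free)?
No, ∇×F = (x*(2*y - 2*z - 7*exp(x*y)), y*(4*x + 2*z + 7*exp(x*y)), -4*x*z - 6*y**2 - 2*y*z + 3*exp(x + y))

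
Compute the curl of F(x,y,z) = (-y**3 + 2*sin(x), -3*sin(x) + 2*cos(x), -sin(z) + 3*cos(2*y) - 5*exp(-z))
(-6*sin(2*y), 0, 3*y**2 - 2*sin(x) - 3*cos(x))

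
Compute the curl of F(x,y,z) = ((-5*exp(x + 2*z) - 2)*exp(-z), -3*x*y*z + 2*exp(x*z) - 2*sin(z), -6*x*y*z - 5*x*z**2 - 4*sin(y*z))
(3*x*y - 6*x*z - 2*x*exp(x*z) - 4*z*cos(y*z) + 2*cos(z), 6*y*z + 5*z**2 - 5*exp(x + z) + 2*exp(-z), z*(-3*y + 2*exp(x*z)))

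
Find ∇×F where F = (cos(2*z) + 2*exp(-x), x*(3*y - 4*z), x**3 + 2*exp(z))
(4*x, -3*x**2 - 2*sin(2*z), 3*y - 4*z)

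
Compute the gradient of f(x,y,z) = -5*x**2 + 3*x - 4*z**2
(3 - 10*x, 0, -8*z)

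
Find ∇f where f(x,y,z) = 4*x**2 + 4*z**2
(8*x, 0, 8*z)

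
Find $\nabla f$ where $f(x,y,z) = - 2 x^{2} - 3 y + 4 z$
(-4*x, -3, 4)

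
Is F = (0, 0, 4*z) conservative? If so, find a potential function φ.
Yes, F is conservative. φ = 2*z**2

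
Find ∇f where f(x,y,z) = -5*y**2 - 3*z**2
(0, -10*y, -6*z)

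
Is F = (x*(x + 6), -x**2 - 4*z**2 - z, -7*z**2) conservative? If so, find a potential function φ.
No, ∇×F = (8*z + 1, 0, -2*x) ≠ 0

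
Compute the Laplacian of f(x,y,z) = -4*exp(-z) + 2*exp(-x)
-4*exp(-z) + 2*exp(-x)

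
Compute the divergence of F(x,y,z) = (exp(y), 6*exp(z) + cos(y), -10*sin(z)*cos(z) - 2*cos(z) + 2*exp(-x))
-sin(y) + 2*sin(z) - 10*cos(2*z)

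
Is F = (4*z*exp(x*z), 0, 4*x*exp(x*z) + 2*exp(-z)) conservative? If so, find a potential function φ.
Yes, F is conservative. φ = 4*exp(x*z) - 2*exp(-z)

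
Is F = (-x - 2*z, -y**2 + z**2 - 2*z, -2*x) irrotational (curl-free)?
No, ∇×F = (2 - 2*z, 0, 0)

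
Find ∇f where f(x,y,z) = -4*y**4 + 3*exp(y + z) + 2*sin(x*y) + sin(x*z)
(2*y*cos(x*y) + z*cos(x*z), 2*x*cos(x*y) - 16*y**3 + 3*exp(y + z), x*cos(x*z) + 3*exp(y + z))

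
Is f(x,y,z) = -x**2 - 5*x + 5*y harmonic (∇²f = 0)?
No, ∇²f = -2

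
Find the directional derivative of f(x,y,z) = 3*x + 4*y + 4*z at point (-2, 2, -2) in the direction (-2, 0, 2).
sqrt(2)/2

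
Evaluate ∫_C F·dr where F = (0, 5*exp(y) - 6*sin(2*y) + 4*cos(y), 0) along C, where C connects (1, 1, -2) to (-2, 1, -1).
0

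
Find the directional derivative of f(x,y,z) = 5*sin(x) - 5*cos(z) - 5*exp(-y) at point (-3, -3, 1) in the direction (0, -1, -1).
-5*sqrt(2)*(sin(1) + exp(3))/2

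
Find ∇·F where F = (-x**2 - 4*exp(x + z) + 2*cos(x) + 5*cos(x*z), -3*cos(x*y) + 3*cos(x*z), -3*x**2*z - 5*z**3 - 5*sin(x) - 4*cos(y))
-3*x**2 + 3*x*sin(x*y) - 2*x - 15*z**2 - 5*z*sin(x*z) - 4*exp(x + z) - 2*sin(x)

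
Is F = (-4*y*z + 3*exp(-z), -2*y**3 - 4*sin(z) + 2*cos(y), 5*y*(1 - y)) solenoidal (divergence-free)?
No, ∇·F = -6*y**2 - 2*sin(y)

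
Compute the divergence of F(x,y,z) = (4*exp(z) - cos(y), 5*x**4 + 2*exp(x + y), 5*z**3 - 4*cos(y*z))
4*y*sin(y*z) + 15*z**2 + 2*exp(x + y)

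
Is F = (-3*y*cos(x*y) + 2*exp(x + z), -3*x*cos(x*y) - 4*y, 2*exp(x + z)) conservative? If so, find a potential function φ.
Yes, F is conservative. φ = -2*y**2 + 2*exp(x + z) - 3*sin(x*y)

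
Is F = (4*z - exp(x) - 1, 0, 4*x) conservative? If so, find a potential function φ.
Yes, F is conservative. φ = 4*x*z - x - exp(x)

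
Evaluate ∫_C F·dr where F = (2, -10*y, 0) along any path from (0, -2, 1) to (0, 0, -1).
20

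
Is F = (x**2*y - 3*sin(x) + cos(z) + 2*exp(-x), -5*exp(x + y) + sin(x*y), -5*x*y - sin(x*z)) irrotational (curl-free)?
No, ∇×F = (-5*x, 5*y + z*cos(x*z) - sin(z), -x**2 + y*cos(x*y) - 5*exp(x + y))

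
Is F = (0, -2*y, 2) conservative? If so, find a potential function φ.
Yes, F is conservative. φ = -y**2 + 2*z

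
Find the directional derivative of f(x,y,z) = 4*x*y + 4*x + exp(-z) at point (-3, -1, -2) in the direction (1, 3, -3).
3*sqrt(19)*(-12 + exp(2))/19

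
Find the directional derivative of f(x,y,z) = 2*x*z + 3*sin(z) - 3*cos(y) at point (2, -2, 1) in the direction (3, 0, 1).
sqrt(10)*(3*cos(1) + 10)/10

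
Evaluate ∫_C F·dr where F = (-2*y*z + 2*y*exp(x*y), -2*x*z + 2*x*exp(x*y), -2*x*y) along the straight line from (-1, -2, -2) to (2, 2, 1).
-16 - 2*exp(2) + 2*exp(4)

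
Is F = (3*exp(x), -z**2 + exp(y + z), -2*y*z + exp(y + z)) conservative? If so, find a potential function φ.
Yes, F is conservative. φ = -y*z**2 + 3*exp(x) + exp(y + z)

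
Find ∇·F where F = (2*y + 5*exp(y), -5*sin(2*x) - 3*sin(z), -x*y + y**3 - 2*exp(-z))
2*exp(-z)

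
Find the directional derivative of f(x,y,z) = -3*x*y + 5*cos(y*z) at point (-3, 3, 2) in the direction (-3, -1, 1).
sqrt(11)*(18 - 5*sin(6))/11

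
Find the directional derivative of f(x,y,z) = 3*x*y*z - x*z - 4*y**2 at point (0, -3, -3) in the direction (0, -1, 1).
-12*sqrt(2)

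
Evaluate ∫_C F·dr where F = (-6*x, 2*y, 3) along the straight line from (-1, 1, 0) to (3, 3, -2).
-22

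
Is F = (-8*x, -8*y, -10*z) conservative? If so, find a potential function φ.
Yes, F is conservative. φ = -4*x**2 - 4*y**2 - 5*z**2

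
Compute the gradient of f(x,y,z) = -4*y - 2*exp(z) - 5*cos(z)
(0, -4, -2*exp(z) + 5*sin(z))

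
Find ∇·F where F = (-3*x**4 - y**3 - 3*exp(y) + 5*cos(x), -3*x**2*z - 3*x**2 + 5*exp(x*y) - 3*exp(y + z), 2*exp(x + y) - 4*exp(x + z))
-12*x**3 + 5*x*exp(x*y) - 4*exp(x + z) - 3*exp(y + z) - 5*sin(x)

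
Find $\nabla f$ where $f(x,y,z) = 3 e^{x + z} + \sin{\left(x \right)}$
(3*exp(x + z) + cos(x), 0, 3*exp(x + z))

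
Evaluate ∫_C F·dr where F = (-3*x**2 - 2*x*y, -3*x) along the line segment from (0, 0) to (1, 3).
-15/2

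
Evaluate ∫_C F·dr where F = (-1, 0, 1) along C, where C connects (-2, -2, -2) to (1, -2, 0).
-1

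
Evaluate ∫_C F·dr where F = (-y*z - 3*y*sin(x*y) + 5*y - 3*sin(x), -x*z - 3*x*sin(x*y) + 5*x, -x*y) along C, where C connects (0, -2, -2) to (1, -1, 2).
-9 + 6*cos(1)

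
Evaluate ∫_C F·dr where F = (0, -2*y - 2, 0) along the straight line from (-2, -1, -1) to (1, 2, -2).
-9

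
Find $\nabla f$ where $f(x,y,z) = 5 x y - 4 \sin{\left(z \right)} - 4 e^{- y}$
(5*y, 5*x + 4*exp(-y), -4*cos(z))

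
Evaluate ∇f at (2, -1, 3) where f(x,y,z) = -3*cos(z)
(0, 0, 3*sin(3))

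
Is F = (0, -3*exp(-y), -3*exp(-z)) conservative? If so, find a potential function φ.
Yes, F is conservative. φ = 3*exp(-z) + 3*exp(-y)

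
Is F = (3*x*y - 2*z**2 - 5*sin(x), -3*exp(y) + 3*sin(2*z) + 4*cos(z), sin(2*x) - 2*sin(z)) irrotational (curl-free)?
No, ∇×F = (4*sin(z) - 6*cos(2*z), -4*z - 2*cos(2*x), -3*x)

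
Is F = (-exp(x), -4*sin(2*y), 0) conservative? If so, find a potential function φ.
Yes, F is conservative. φ = -exp(x) + 2*cos(2*y)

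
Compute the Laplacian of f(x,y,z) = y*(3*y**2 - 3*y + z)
18*y - 6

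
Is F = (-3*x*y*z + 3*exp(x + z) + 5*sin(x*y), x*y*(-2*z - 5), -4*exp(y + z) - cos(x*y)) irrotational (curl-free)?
No, ∇×F = (2*x*y + x*sin(x*y) - 4*exp(y + z), -3*x*y - y*sin(x*y) + 3*exp(x + z), 3*x*z - 5*x*cos(x*y) - y*(2*z + 5))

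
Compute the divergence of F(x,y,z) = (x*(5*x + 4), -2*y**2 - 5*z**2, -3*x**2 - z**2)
10*x - 4*y - 2*z + 4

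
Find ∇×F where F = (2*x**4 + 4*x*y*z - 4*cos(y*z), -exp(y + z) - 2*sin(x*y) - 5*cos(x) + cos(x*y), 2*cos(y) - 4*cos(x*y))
(4*x*sin(x*y) + exp(y + z) - 2*sin(y), 4*y*(x - sin(x*y) + sin(y*z)), -4*x*z - y*sin(x*y) - 2*y*cos(x*y) - 4*z*sin(y*z) + 5*sin(x))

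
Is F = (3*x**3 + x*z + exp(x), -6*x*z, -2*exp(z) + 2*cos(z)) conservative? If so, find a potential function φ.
No, ∇×F = (6*x, x, -6*z) ≠ 0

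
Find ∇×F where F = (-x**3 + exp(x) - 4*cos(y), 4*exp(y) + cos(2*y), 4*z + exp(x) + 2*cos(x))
(0, -exp(x) + 2*sin(x), -4*sin(y))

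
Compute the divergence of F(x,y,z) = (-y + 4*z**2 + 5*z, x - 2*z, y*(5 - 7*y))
0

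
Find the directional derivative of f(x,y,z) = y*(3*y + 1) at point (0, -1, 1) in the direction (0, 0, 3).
0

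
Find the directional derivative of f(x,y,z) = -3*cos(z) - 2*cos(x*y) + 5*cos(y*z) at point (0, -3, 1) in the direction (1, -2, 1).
sqrt(6)*(-25*sin(3) + 3*sin(1))/6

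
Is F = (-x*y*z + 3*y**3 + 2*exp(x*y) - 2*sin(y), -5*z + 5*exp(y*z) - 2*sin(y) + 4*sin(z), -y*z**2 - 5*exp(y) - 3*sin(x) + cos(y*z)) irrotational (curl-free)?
No, ∇×F = (-5*y*exp(y*z) - z**2 - z*sin(y*z) - 5*exp(y) - 4*cos(z) + 5, -x*y + 3*cos(x), x*z - 2*x*exp(x*y) - 9*y**2 + 2*cos(y))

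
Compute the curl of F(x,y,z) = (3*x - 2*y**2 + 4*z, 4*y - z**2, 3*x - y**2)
(-2*y + 2*z, 1, 4*y)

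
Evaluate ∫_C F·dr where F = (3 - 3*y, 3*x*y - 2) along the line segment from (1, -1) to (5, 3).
44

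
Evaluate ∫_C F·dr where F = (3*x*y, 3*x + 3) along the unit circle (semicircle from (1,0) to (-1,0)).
3*pi/2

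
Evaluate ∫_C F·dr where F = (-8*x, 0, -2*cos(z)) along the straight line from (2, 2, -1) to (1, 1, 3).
-2*sin(1) - 2*sin(3) + 12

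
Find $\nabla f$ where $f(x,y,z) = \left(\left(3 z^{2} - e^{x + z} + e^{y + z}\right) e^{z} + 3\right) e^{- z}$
(-exp(x + z), exp(y + z), ((6*z - exp(x + z) + exp(y + z))*exp(z) - 3)*exp(-z))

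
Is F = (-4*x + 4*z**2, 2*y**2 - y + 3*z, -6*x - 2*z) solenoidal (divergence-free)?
No, ∇·F = 4*y - 7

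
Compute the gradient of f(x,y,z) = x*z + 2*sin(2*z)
(z, 0, x + 4*cos(2*z))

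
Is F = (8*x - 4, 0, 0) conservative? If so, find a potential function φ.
Yes, F is conservative. φ = 4*x*(x - 1)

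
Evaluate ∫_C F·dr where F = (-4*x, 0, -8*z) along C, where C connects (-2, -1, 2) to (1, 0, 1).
18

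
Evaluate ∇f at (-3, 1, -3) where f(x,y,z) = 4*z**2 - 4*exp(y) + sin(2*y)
(0, -4*E + 2*cos(2), -24)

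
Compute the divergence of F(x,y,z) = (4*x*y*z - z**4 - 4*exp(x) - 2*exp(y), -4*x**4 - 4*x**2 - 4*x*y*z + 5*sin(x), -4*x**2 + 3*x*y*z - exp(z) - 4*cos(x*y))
3*x*y - 4*x*z + 4*y*z - 4*exp(x) - exp(z)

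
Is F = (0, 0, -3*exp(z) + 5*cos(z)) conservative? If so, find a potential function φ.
Yes, F is conservative. φ = -3*exp(z) + 5*sin(z)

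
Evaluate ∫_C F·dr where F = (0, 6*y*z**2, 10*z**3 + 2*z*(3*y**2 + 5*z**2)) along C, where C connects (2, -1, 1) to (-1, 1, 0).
-8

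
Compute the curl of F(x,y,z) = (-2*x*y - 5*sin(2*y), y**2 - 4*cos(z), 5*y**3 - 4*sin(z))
(15*y**2 - 4*sin(z), 0, 2*x + 10*cos(2*y))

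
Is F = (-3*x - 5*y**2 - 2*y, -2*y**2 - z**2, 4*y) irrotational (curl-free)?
No, ∇×F = (2*z + 4, 0, 10*y + 2)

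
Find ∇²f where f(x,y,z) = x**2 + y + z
2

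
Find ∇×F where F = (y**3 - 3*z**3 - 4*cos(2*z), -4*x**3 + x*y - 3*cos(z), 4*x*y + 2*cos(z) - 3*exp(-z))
(4*x - 3*sin(z), -4*y - 9*z**2 + 8*sin(2*z), -12*x**2 - 3*y**2 + y)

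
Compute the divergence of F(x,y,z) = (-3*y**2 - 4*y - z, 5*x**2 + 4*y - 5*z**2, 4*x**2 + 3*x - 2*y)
4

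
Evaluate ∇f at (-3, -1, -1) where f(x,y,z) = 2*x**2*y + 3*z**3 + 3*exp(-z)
(12, 18, 9 - 3*E)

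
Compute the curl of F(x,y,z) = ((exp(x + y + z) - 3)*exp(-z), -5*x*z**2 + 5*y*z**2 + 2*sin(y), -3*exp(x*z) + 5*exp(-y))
(5*(2*z*(x - y)*exp(y) - 1)*exp(-y), 3*z*exp(x*z) + 3*exp(-z), -5*z**2 - exp(x + y))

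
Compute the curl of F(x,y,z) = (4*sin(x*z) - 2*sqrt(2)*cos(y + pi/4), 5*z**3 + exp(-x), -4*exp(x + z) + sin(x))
(-15*z**2, 4*x*cos(x*z) + 4*exp(x + z) - cos(x), -2*sqrt(2)*sin(y + pi/4) - exp(-x))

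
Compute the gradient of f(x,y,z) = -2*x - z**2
(-2, 0, -2*z)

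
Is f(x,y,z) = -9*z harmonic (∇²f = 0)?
Yes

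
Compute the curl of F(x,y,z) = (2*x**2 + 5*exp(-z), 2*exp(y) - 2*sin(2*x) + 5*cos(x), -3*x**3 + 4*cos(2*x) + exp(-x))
(0, 9*x**2 + 8*sin(2*x) - 5*exp(-z) + exp(-x), -5*sin(x) - 4*cos(2*x))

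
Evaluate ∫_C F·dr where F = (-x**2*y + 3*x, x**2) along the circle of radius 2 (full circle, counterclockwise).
4*pi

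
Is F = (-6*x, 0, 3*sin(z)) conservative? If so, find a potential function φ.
Yes, F is conservative. φ = -3*x**2 - 3*cos(z)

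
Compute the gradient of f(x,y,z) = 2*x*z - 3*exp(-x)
(2*z + 3*exp(-x), 0, 2*x)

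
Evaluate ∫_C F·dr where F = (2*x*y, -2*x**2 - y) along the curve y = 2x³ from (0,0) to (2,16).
-896/5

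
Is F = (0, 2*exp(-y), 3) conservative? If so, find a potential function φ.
Yes, F is conservative. φ = 3*z - 2*exp(-y)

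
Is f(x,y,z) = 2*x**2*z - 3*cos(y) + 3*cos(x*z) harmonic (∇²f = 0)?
No, ∇²f = -3*x**2*cos(x*z) - z*(3*z*cos(x*z) - 4) + 3*cos(y)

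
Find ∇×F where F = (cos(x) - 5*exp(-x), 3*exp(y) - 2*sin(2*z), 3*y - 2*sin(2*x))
(4*cos(2*z) + 3, 4*cos(2*x), 0)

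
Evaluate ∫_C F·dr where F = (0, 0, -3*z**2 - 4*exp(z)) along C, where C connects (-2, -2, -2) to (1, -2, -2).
0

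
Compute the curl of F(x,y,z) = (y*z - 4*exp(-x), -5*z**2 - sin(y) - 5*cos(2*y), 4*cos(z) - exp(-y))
(10*z + exp(-y), y, -z)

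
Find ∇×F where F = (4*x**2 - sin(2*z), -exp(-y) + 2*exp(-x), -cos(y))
(sin(y), -2*cos(2*z), -2*exp(-x))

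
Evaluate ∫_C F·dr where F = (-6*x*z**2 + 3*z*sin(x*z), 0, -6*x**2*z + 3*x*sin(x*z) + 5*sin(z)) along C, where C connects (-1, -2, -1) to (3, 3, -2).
-105 - 3*cos(6) - 5*cos(2) + 8*cos(1)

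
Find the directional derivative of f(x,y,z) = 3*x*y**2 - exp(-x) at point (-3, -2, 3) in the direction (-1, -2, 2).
-28 - exp(3)/3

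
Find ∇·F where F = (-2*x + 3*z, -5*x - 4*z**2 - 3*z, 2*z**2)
4*z - 2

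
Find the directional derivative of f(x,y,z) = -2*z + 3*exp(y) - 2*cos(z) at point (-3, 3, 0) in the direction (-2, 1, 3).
3*sqrt(14)*(-2 + exp(3))/14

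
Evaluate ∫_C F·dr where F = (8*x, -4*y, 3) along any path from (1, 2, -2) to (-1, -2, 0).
6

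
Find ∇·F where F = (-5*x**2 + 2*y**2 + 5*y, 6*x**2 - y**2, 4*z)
-10*x - 2*y + 4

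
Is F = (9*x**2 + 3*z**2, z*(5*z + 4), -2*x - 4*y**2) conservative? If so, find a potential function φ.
No, ∇×F = (-8*y - 10*z - 4, 6*z + 2, 0) ≠ 0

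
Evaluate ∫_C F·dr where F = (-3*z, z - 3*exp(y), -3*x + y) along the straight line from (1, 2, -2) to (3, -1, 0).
-2 - 3*exp(-1) + 3*exp(2)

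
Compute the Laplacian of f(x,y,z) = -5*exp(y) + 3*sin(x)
-5*exp(y) - 3*sin(x)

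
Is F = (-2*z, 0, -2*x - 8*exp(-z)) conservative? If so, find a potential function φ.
Yes, F is conservative. φ = -2*x*z + 8*exp(-z)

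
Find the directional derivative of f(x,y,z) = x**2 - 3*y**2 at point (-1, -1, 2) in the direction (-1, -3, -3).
-16*sqrt(19)/19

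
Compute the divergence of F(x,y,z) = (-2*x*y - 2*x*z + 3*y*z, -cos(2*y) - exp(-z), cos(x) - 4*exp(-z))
2*((-y - z + sin(2*y))*exp(z) + 2)*exp(-z)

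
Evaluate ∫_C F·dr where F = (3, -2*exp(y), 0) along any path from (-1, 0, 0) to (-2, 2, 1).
-2*exp(2) - 1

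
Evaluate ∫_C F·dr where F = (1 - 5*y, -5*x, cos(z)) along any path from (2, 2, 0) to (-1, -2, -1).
7 - sin(1)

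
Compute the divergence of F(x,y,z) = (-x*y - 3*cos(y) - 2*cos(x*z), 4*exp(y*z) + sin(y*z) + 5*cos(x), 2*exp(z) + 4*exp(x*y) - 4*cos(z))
-y + 4*z*exp(y*z) + 2*z*sin(x*z) + z*cos(y*z) + 2*exp(z) + 4*sin(z)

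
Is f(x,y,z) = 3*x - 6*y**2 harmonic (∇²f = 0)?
No, ∇²f = -12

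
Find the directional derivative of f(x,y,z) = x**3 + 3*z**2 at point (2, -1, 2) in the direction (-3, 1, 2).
-6*sqrt(14)/7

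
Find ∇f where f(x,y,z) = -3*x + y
(-3, 1, 0)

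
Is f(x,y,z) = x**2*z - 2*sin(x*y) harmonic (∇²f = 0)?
No, ∇²f = 2*x**2*sin(x*y) + 2*y**2*sin(x*y) + 2*z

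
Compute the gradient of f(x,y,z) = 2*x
(2, 0, 0)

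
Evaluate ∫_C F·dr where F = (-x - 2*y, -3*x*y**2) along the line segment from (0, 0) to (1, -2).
15/2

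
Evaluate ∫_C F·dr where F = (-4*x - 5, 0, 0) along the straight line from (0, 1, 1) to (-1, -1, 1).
3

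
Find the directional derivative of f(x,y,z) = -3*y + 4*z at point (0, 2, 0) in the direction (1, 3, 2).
-sqrt(14)/14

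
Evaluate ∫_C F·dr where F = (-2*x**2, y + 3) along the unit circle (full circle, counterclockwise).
0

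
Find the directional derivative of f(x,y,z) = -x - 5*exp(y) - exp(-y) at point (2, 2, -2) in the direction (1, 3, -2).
sqrt(14)*(-15*exp(4) - exp(2) + 3)*exp(-2)/14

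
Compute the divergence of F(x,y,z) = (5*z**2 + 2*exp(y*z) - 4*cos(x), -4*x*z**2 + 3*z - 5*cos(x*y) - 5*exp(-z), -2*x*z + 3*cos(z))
5*x*sin(x*y) - 2*x + 4*sin(x) - 3*sin(z)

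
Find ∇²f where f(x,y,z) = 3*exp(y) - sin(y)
3*exp(y) + sin(y)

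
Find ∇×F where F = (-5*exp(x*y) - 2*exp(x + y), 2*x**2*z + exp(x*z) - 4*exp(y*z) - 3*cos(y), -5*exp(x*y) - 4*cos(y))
(-2*x**2 - 5*x*exp(x*y) - x*exp(x*z) + 4*y*exp(y*z) + 4*sin(y), 5*y*exp(x*y), 4*x*z + 5*x*exp(x*y) + z*exp(x*z) + 2*exp(x + y))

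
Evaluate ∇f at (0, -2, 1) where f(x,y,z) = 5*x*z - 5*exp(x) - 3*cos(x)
(0, 0, 0)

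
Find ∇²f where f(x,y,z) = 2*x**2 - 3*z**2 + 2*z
-2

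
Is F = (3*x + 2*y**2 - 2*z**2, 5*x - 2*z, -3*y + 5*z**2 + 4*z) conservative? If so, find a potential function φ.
No, ∇×F = (-1, -4*z, 5 - 4*y) ≠ 0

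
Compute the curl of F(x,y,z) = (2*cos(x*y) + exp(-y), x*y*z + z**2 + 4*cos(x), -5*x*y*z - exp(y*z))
(-x*y - 5*x*z - z*exp(y*z) - 2*z, 5*y*z, 2*x*sin(x*y) + y*z - 4*sin(x) + exp(-y))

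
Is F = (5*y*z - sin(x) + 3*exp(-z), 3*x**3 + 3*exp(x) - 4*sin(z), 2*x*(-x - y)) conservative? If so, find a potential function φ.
No, ∇×F = (-2*x + 4*cos(z), 4*x + 7*y - 3*exp(-z), 9*x**2 - 5*z + 3*exp(x)) ≠ 0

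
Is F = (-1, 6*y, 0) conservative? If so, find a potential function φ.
Yes, F is conservative. φ = -x + 3*y**2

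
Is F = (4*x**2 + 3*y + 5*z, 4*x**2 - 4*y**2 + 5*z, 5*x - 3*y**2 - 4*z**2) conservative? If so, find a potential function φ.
No, ∇×F = (-6*y - 5, 0, 8*x - 3) ≠ 0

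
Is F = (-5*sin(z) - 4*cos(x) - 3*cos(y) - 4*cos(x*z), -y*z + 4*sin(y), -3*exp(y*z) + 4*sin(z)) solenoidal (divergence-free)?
No, ∇·F = -3*y*exp(y*z) + 4*z*sin(x*z) - z + 4*sin(x) + 4*cos(y) + 4*cos(z)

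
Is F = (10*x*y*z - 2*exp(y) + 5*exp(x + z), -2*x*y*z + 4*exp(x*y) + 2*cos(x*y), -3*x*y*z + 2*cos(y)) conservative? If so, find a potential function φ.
No, ∇×F = (2*x*y - 3*x*z - 2*sin(y), 10*x*y + 3*y*z + 5*exp(x + z), -10*x*z - 2*y*z + 4*y*exp(x*y) - 2*y*sin(x*y) + 2*exp(y)) ≠ 0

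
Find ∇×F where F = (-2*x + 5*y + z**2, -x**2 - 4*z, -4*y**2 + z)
(4 - 8*y, 2*z, -2*x - 5)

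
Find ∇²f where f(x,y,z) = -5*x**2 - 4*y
-10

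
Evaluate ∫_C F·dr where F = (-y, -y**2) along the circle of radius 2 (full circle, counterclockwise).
4*pi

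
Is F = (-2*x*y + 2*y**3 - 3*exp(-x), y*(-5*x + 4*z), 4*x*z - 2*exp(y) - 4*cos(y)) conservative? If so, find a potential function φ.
No, ∇×F = (-4*y - 2*exp(y) + 4*sin(y), -4*z, 2*x - 6*y**2 - 5*y) ≠ 0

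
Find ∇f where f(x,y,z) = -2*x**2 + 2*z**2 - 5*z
(-4*x, 0, 4*z - 5)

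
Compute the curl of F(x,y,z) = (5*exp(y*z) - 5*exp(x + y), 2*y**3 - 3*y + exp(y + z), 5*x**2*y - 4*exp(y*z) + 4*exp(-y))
(5*x**2 - 4*z*exp(y*z) - exp(y + z) - 4*exp(-y), 5*y*(-2*x + exp(y*z)), -5*z*exp(y*z) + 5*exp(x + y))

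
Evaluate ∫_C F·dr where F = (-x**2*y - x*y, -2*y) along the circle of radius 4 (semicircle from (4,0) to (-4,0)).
32*pi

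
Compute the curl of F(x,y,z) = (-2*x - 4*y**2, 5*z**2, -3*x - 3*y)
(-10*z - 3, 3, 8*y)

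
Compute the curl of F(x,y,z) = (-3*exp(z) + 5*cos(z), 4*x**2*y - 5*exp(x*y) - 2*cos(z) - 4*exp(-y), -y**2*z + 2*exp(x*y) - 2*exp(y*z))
(2*x*exp(x*y) - 2*y*z - 2*z*exp(y*z) - 2*sin(z), -2*y*exp(x*y) - 3*exp(z) - 5*sin(z), y*(8*x - 5*exp(x*y)))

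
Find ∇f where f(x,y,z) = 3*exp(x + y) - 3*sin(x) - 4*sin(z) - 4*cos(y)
(3*exp(x + y) - 3*cos(x), 3*exp(x + y) + 4*sin(y), -4*cos(z))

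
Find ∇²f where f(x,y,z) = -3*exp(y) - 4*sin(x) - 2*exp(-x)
-3*exp(y) + 4*sin(x) - 2*exp(-x)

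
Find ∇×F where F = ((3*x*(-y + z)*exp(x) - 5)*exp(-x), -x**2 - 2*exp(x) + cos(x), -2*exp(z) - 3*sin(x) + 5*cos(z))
(0, 3*x + 3*cos(x), x - 2*exp(x) - sin(x))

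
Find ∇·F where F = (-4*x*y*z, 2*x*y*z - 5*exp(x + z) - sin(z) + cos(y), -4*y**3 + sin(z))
2*x*z - 4*y*z - sin(y) + cos(z)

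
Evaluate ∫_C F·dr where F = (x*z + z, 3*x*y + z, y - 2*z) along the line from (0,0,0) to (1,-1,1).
-1/6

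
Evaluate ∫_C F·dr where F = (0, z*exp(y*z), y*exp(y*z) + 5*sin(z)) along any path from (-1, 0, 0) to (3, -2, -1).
-5*cos(1) + 4 + exp(2)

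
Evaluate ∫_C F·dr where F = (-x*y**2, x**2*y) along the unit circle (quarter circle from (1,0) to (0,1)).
1/2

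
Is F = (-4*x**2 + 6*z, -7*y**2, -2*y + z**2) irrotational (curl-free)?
No, ∇×F = (-2, 6, 0)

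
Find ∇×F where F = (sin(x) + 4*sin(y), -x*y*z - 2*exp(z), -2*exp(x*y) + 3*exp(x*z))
(x*y - 2*x*exp(x*y) + 2*exp(z), 2*y*exp(x*y) - 3*z*exp(x*z), -y*z - 4*cos(y))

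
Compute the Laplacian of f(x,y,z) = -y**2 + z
-2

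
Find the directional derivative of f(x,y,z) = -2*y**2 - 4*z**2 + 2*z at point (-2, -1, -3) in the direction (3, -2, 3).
35*sqrt(22)/11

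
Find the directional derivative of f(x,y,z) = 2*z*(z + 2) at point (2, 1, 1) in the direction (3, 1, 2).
8*sqrt(14)/7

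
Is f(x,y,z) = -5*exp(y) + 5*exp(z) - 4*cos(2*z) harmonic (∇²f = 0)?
No, ∇²f = -5*exp(y) + 5*exp(z) + 16*cos(2*z)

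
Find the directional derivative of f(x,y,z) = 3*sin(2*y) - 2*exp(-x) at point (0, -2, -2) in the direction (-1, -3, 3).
-2*sqrt(19)*(9*cos(4) + 1)/19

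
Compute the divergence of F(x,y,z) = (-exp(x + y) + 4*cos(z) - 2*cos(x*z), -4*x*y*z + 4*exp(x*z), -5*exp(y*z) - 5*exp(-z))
-4*x*z - 5*y*exp(y*z) + 2*z*sin(x*z) - exp(x + y) + 5*exp(-z)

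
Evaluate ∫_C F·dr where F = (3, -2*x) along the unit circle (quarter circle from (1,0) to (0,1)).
-3 - pi/2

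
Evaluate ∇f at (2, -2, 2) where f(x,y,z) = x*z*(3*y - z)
(-16, 12, -20)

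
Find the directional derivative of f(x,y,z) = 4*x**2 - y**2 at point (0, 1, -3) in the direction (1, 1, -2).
-sqrt(6)/3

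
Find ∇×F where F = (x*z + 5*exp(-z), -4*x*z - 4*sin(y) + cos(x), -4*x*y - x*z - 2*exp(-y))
(2*exp(-y), x + 4*y + z - 5*exp(-z), -4*z - sin(x))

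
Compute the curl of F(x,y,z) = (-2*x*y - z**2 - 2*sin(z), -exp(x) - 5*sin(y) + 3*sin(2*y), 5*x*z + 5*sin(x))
(0, -7*z - 5*cos(x) - 2*cos(z), 2*x - exp(x))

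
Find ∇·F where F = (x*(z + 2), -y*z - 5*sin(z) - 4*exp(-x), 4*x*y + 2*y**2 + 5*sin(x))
2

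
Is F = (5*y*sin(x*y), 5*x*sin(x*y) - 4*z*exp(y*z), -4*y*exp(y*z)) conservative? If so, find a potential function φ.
Yes, F is conservative. φ = -4*exp(y*z) - 5*cos(x*y)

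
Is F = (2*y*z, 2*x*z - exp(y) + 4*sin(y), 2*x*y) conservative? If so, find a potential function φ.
Yes, F is conservative. φ = 2*x*y*z - exp(y) - 4*cos(y)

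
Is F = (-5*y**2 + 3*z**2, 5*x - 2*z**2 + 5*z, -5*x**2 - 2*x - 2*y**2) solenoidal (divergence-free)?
Yes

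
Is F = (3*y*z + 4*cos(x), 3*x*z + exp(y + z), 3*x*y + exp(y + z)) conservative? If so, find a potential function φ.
Yes, F is conservative. φ = 3*x*y*z + exp(y + z) + 4*sin(x)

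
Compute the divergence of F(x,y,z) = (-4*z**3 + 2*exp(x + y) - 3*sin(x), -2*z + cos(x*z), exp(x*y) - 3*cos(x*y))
2*exp(x + y) - 3*cos(x)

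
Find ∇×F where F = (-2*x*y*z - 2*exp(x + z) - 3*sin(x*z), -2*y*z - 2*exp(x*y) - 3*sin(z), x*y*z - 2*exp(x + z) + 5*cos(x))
(x*z + 2*y + 3*cos(z), -2*x*y - 3*x*cos(x*z) - y*z + 5*sin(x), 2*x*z - 2*y*exp(x*y))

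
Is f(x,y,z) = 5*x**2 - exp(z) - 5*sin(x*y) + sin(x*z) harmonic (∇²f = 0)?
No, ∇²f = 5*x**2*sin(x*y) - x**2*sin(x*z) + 5*y**2*sin(x*y) - z**2*sin(x*z) - exp(z) + 10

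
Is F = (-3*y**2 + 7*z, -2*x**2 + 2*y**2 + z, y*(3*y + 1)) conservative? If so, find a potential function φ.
No, ∇×F = (6*y, 7, -4*x + 6*y) ≠ 0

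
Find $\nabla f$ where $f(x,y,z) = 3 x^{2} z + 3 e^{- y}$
(6*x*z, -3*exp(-y), 3*x**2)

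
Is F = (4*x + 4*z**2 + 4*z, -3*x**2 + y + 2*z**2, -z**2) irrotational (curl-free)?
No, ∇×F = (-4*z, 8*z + 4, -6*x)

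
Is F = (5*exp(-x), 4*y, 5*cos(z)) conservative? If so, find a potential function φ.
Yes, F is conservative. φ = 2*y**2 + 5*sin(z) - 5*exp(-x)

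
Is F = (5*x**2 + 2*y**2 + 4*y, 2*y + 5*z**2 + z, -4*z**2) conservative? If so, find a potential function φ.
No, ∇×F = (-10*z - 1, 0, -4*y - 4) ≠ 0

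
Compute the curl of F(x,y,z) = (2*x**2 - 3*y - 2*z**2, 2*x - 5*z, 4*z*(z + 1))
(5, -4*z, 5)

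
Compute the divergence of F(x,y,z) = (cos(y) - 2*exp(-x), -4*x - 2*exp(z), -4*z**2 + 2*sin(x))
-8*z + 2*exp(-x)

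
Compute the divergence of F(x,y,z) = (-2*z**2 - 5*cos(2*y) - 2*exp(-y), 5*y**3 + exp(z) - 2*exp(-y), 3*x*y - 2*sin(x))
15*y**2 + 2*exp(-y)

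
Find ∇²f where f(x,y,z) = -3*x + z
0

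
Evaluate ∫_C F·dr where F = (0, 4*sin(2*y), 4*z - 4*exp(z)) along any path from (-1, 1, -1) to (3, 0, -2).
2*cos(2) - 4*exp(-2) + 4*exp(-1) + 4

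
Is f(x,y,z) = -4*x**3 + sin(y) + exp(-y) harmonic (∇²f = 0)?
No, ∇²f = -24*x - sin(y) + exp(-y)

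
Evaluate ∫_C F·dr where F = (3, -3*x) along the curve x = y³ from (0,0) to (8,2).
12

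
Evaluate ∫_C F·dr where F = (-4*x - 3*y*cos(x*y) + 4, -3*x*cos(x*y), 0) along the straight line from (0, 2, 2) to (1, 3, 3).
2 - 3*sin(3)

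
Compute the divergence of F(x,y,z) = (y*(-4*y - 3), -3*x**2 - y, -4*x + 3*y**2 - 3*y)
-1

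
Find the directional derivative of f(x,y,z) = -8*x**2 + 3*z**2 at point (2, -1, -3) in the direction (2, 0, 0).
-32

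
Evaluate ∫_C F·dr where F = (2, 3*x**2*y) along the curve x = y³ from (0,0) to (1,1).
19/8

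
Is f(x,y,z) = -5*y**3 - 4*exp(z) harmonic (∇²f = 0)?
No, ∇²f = -30*y - 4*exp(z)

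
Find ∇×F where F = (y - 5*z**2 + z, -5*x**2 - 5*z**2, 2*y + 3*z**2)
(10*z + 2, 1 - 10*z, -10*x - 1)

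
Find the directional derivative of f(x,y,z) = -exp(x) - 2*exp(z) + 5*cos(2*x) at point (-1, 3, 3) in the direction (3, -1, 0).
sqrt(10)*(-3/10 + 3*E*sin(2))*exp(-1)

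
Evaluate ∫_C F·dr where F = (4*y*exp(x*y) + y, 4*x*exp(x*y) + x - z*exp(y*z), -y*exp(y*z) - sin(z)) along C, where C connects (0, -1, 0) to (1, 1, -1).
-3 - exp(-1) + cos(1) + 4*E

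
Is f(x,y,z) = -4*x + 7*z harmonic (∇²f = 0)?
Yes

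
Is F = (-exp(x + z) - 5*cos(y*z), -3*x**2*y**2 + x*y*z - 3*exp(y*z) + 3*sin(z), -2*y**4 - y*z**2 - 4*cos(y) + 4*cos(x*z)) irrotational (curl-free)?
No, ∇×F = (-x*y - 8*y**3 + 3*y*exp(y*z) - z**2 + 4*sin(y) - 3*cos(z), 5*y*sin(y*z) + 4*z*sin(x*z) - exp(x + z), -6*x*y**2 + y*z - 5*z*sin(y*z))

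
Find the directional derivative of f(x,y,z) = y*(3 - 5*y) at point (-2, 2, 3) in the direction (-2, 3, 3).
-51*sqrt(22)/22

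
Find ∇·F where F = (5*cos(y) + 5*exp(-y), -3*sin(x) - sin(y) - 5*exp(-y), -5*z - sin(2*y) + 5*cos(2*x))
-cos(y) - 5 + 5*exp(-y)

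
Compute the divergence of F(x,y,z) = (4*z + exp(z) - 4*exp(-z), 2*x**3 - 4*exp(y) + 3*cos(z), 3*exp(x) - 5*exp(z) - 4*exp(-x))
-4*exp(y) - 5*exp(z)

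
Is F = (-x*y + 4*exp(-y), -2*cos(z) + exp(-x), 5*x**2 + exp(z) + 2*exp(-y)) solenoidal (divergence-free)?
No, ∇·F = -y + exp(z)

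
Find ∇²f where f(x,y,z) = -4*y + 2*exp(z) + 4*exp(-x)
2*exp(z) + 4*exp(-x)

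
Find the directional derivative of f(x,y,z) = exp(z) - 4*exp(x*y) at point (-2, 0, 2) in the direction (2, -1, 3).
sqrt(14)*(-8 + 3*exp(2))/14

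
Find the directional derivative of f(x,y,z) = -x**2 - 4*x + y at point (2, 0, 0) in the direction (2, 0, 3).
-16*sqrt(13)/13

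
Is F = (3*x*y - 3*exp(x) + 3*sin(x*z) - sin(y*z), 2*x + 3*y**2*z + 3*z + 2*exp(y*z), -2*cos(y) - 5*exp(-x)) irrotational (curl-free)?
No, ∇×F = (-3*y**2 - 2*y*exp(y*z) + 2*sin(y) - 3, 3*x*cos(x*z) - y*cos(y*z) - 5*exp(-x), -3*x + z*cos(y*z) + 2)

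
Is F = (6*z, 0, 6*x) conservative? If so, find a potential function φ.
Yes, F is conservative. φ = 6*x*z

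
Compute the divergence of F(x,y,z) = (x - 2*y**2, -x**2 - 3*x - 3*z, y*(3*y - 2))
1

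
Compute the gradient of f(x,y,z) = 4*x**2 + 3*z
(8*x, 0, 3)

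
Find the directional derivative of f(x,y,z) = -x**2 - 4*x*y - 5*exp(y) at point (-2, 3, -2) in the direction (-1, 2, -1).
sqrt(6)*(12 - 5*exp(3))/3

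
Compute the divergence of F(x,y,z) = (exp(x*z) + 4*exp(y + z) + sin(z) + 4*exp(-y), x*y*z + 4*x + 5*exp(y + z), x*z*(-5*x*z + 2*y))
-10*x**2*z + 2*x*y + x*z + z*exp(x*z) + 5*exp(y + z)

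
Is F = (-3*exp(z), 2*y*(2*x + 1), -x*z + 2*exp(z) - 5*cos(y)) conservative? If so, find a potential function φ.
No, ∇×F = (5*sin(y), z - 3*exp(z), 4*y) ≠ 0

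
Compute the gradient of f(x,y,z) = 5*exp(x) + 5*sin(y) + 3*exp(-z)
(5*exp(x), 5*cos(y), -3*exp(-z))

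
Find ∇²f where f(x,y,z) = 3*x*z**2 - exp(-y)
6*x - exp(-y)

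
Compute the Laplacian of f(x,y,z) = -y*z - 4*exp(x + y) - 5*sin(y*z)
5*y**2*sin(y*z) + 5*z**2*sin(y*z) - 8*exp(x + y)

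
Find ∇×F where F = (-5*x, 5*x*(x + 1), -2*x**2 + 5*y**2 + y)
(10*y + 1, 4*x, 10*x + 5)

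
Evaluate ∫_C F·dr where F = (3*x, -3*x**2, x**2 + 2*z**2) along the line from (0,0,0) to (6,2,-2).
-142/3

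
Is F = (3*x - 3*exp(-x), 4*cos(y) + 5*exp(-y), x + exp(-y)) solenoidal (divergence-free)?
No, ∇·F = -4*sin(y) + 3 - 5*exp(-y) + 3*exp(-x)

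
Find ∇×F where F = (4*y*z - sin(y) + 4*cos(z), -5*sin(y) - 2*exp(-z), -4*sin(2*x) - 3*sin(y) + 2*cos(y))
(-2*sin(y) - 3*cos(y) - 2*exp(-z), 4*y - 4*sin(z) + 8*cos(2*x), -4*z + cos(y))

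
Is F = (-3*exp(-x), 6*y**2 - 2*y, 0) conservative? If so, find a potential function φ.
Yes, F is conservative. φ = 2*y**3 - y**2 + 3*exp(-x)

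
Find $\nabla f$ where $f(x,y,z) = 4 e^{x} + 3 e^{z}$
(4*exp(x), 0, 3*exp(z))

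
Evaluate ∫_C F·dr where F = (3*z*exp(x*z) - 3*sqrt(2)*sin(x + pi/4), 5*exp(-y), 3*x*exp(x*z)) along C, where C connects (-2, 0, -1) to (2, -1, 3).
-3*exp(2) - 5*E - 6*sin(2) + 5 + 3*exp(6)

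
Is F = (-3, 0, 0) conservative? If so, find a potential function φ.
Yes, F is conservative. φ = -3*x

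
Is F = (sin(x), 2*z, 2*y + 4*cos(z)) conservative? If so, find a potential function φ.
Yes, F is conservative. φ = 2*y*z + 4*sin(z) - cos(x)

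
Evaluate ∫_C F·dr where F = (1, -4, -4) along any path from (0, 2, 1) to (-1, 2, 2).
-5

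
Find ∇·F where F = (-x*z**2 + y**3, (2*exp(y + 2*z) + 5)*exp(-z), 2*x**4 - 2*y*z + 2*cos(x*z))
-2*x*sin(x*z) - 2*y - z**2 + 2*exp(y + z)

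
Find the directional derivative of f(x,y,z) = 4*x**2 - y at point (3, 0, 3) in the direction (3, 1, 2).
71*sqrt(14)/14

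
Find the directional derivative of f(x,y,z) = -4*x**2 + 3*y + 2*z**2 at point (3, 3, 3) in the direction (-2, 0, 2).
18*sqrt(2)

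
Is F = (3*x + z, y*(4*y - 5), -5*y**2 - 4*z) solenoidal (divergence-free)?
No, ∇·F = 8*y - 6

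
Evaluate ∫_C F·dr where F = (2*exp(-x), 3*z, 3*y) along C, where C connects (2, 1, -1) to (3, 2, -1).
-3 - 2*exp(-3) + 2*exp(-2)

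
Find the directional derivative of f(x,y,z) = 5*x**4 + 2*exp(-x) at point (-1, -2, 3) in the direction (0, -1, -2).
0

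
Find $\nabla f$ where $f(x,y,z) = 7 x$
(7, 0, 0)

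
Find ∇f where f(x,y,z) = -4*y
(0, -4, 0)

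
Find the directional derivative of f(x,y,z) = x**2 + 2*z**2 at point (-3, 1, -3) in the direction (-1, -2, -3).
3*sqrt(14)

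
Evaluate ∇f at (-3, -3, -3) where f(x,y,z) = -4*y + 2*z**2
(0, -4, -12)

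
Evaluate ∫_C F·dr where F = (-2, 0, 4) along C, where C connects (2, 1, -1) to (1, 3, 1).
10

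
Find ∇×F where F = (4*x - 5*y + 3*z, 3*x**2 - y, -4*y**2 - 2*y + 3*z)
(-8*y - 2, 3, 6*x + 5)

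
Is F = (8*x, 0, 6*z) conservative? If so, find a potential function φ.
Yes, F is conservative. φ = 4*x**2 + 3*z**2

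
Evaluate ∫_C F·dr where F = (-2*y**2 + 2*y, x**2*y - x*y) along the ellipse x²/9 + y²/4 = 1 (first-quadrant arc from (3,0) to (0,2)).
21 - 3*pi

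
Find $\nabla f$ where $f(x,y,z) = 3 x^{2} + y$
(6*x, 1, 0)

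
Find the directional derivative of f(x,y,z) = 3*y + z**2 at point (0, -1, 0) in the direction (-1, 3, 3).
9*sqrt(19)/19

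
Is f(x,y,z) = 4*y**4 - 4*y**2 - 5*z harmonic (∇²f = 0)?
No, ∇²f = 48*y**2 - 8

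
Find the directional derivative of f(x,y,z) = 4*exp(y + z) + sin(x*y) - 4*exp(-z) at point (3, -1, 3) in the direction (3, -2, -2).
-sqrt(17)*(9*exp(3)*cos(3) + 8 + 16*exp(5))*exp(-3)/17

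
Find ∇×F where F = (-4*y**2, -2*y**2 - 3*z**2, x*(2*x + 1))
(6*z, -4*x - 1, 8*y)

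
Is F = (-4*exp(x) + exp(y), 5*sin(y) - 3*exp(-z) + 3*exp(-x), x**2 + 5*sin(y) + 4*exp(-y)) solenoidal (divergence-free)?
No, ∇·F = -4*exp(x) + 5*cos(y)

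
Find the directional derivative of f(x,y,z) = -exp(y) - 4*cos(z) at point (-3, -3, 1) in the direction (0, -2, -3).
2*sqrt(13)*(-6*exp(3)*sin(1) + 1)*exp(-3)/13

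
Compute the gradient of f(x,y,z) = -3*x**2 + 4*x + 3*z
(4 - 6*x, 0, 3)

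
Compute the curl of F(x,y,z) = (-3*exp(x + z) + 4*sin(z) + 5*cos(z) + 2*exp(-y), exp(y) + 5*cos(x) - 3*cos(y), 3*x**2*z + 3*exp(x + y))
(3*exp(x + y), -6*x*z - 3*exp(x + y) - 3*exp(x + z) - 5*sin(z) + 4*cos(z), -5*sin(x) + 2*exp(-y))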